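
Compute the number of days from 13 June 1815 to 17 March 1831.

Day-of-year of June 13, 1815: 164.
Day-of-year of March 17, 1831: 76.
1815 has 365 days, so 365 − 164 = 201 days remain in 1815.
Full years 1816–1830: 11 common + 4 leap = 11×365 + 4×366 = 5479 days.
Total: 201 + 5479 + 76 = 5756 days.

5756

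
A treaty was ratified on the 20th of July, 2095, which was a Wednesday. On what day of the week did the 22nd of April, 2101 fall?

Friday

Day-of-year of July 20, 2095: 201.
Day-of-year of April 22, 2101: 112.
2095 has 365 days, so 365 − 201 = 164 days remain in 2095.
Full years: 2096: 366; 2097: 365; 2098: 365; 2099: 365; 2100: 365. Sum = 1826.
Total: 164 + 1826 + 112 = 2102 days.
2102 mod 7 = 2, so 2 days after Wednesday is Friday.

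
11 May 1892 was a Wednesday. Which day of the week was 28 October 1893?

May 11, 1892 → May 11, 1893: 365 days.
May 1893: 31 − 11 = 20 days remain.
Then June (30), July (31), August (31), September (30): 30 + 31 + 31 + 30 = 122 days.
October 1–28, 1893: 28 days.
Residual: 170 days.
Total: 535 days.
535 mod 7 = 3, so 3 days after Wednesday is Saturday.

Saturday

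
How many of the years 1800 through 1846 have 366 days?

11

Years divisible by 4 in [1800, 1846]: 1800, 1804, 1808, 1812, 1816, 1820, 1824, 1828, 1832, 1836, 1840, 1844.
Of these, 1800 is divisible by 100 but not 400, so not leap.
Leap years: 12 − 1 = 11.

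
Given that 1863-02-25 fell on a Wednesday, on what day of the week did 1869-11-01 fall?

February 25, 1863 → February 25, 1864: 365 days.
February 25, 1864 → February 25, 1865: 366 days (1864 is a leap year).
February 25, 1865 → February 25, 1866: 365 days.
February 25, 1866 → February 25, 1867: 365 days.
February 25, 1867 → February 25, 1868: 365 days.
February 25, 1868 → February 25, 1869: 366 days (1868 is a leap year).
February 1869: 28 − 25 = 3 days remain (1869 is not a leap year, so February has 28 days).
Then March (31), April (30), May (31), June (30), July (31), August (31), September (30), October (31): 31 + 30 + 31 + 30 + 31 + 31 + 30 + 31 = 245 days.
November 1, 1869: 1 day.
Residual: 249 days.
Total: 2441 days.
2441 mod 7 = 5, so 5 days after Wednesday is Monday.

Monday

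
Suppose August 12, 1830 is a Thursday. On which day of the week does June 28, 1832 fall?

Thursday

Day-of-year of August 12, 1830: 224.
Day-of-year of June 28, 1832: 180.
1830 has 365 days, so 365 − 224 = 141 days remain in 1830.
Full years: 1831: 365. Sum = 365.
Total: 141 + 365 + 180 = 686 days.
686 is a multiple of 7, so June 28, 1832 falls on the same weekday: Thursday.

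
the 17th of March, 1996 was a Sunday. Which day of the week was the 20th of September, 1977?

Count forward from the earlier date (September 20, 1977) to the later (March 17, 1996):
Day-of-year of September 20, 1977: 263.
Day-of-year of March 17, 1996: 77.
1977 has 365 days, so 365 − 263 = 102 days remain in 1977.
Full years 1978–1995: 14 common + 4 leap = 14×365 + 4×366 = 6574 days.
Total: 102 + 6574 + 77 = 6753 days.
6753 mod 7 = 5, so 5 days before Sunday is Tuesday.

Tuesday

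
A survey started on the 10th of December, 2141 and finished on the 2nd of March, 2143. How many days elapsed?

December 10, 2141 → December 10, 2142: 365 days.
December 2142: 31 − 10 = 21 days remain.
Then January (31), February 2143 (28): 31 + 28 = 59 days.
March 1–2, 2143: 2 days.
Residual: 82 days.
Total: 447 days.

447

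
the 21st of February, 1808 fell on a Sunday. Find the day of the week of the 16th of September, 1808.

February 1808: 29 − 21 = 8 days remain (1808 is a leap year, so February has 29 days).
Then March (31), April (30), May (31), June (30), July (31), August (31): 31 + 30 + 31 + 30 + 31 + 31 = 184 days.
September 1–16, 1808: 16 days.
Total: 8 + 184 + 16 = 208 days.
208 mod 7 = 5, so 5 days after Sunday is Friday.

Friday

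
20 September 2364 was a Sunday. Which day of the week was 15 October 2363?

Count forward from the earlier date (October 15, 2363) to the later (September 20, 2364):
Day-of-year of October 15, 2363: 288.
Day-of-year of September 20, 2364: 264.
2363 has 365 days, so 365 − 288 = 77 days remain in 2363.
Total: 77 + 264 = 341 days.
341 mod 7 = 5, so 5 days before Sunday is Tuesday.

Tuesday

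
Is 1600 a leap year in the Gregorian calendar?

Yes

1600 is a leap year (divisible by 400).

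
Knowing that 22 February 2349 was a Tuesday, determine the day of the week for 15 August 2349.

Monday

February 2349: 28 − 22 = 6 days remain (2349 is not a leap year, so February has 28 days).
Then March (31), April (30), May (31), June (30), July (31): 31 + 30 + 31 + 30 + 31 = 153 days.
August 1–15, 2349: 15 days.
Total: 6 + 153 + 15 = 174 days.
174 mod 7 = 6, so 6 days after Tuesday is Monday.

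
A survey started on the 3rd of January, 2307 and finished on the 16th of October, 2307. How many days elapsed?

286

January 2307: 31 − 3 = 28 days remain.
Then February 2307 (28), March (31), April (30), May (31), June (30), July (31), August (31), September (30): 28 + 31 + 30 + 31 + 30 + 31 + 31 + 30 = 242 days.
October 1–16, 2307: 16 days.
Total: 28 + 242 + 16 = 286 days.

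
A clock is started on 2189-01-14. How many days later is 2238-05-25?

18027

Day-of-year of January 14, 2189: 14.
Day-of-year of May 25, 2238: 145.
2189 has 365 days, so 365 − 14 = 351 days remain in 2189.
Full years 2190–2237: 37 common + 11 leap = 37×365 + 11×366 = 17531 days.
Total: 351 + 17531 + 145 = 18027 days.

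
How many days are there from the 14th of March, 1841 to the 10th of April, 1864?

8428

From March 14, 1841 to March 14, 1864: 23 years, of which 6 contain a Feb 29 — 17×365 + 6×366 = 8401 days.
March 1864: 31 − 14 = 17 days remain.
April 1–10, 1864: 10 days.
Residual: 27 days.
Total: 8428 days.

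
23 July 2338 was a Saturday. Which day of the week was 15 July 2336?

Wednesday

Count forward from the earlier date (July 15, 2336) to the later (July 23, 2338):
July 15, 2336 → July 15, 2337: 365 days.
July 15, 2337 → July 15, 2338: 365 days.
Within July 2338: 23 − 15 = 8 days.
Total: 738 days.
738 mod 7 = 3, so 3 days before Saturday is Wednesday.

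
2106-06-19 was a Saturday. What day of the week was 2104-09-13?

Count forward from the earlier date (September 13, 2104) to the later (June 19, 2106):
Day-of-year of September 13, 2104: 257.
Day-of-year of June 19, 2106: 170.
2104 has 366 days, so 366 − 257 = 109 days remain in 2104.
Full years: 2105: 365. Sum = 365.
Total: 109 + 365 + 170 = 644 days.
644 is a multiple of 7, so 2104-09-13 falls on the same weekday: Saturday.

Saturday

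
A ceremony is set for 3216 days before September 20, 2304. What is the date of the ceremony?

November 30, 2295

Count 3216 days before September 20, 2304:
From November 30, 2295 to November 30, 2303: 8 years, of which 1 contains a Feb 29 — 7×365 + 1×366 = 2921 days.
(2300 is not a leap year (divisible by 100 but not 400).)
November 2303: 30 − 30 = 0 days remain.
Then 9 full months totalling 275 days.
September 1–20, 2304: 20 days.
Residual: 295 days.
Total: 3216 days.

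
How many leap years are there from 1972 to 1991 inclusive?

Years divisible by 4 in [1972, 1991]: 1972, 1976, 1980, 1984, 1988.
No century exceptions apply. Count: 5.

5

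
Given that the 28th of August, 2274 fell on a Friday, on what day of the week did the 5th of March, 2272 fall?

Count forward from the earlier date (March 5, 2272) to the later (August 28, 2274):
March 5, 2272 → March 5, 2273: 365 days.
March 5, 2273 → March 5, 2274: 365 days.
March 2274: 31 − 5 = 26 days remain.
Then April (30), May (31), June (30), July (31): 30 + 31 + 30 + 31 = 122 days.
August 1–28, 2274: 28 days.
Residual: 176 days.
Total: 906 days.
906 mod 7 = 3, so 3 days before Friday is Tuesday.

Tuesday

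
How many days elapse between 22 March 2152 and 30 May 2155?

March 22, 2152 → March 22, 2153: 365 days.
March 22, 2153 → March 22, 2154: 365 days.
March 22, 2154 → March 22, 2155: 365 days.
March 2155: 31 − 22 = 9 days remain.
Then April (30): 30 days.
May 1–30, 2155: 30 days.
Residual: 69 days.
Total: 1164 days.

1164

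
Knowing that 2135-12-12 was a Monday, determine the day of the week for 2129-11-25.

Count forward from the earlier date (November 25, 2129) to the later (December 12, 2135):
Day-of-year of November 25, 2129: 329.
Day-of-year of December 12, 2135: 346.
2129 has 365 days, so 365 − 329 = 36 days remain in 2129.
Full years: 2130: 365; 2131: 365; 2132: 366; 2133: 365; 2134: 365. Sum = 1826.
Total: 36 + 1826 + 346 = 2208 days.
2208 mod 7 = 3, so 3 days before Monday is Friday.

Friday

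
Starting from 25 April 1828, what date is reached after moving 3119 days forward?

8 November 1836

Count 3119 days after April 25, 1828:
Day-of-year of April 25, 1828: 116.
Day-of-year of November 8, 1836: 313.
1828 has 366 days, so 366 − 116 = 250 days remain in 1828.
Full years 1829–1835: 6 common + 1 leap = 6×365 + 1×366 = 2556 days.
Total: 250 + 2556 + 313 = 3119 days.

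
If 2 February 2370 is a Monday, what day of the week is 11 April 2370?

Saturday

February 2370: 28 − 2 = 26 days remain (2370 is not a leap year, so February has 28 days).
Then March (31): 31 days.
April 1–11, 2370: 11 days.
Total: 26 + 31 + 11 = 68 days.
68 mod 7 = 5, so 5 days after Monday is Saturday.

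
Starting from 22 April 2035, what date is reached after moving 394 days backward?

24 March 2034

Count 394 days before April 22, 2035:
March 2034: 31 − 24 = 7 days remain.
Then 12 full months totalling 365 days.
April 1–22, 2035: 22 days.
Total: 7 + 365 + 22 = 394 days.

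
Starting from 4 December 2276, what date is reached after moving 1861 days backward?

31 October 2271

Count 1861 days before December 4, 2276:
October 31, 2271 → October 31, 2272: 366 days (2272 is a leap year).
October 31, 2272 → October 31, 2273: 365 days.
October 31, 2273 → October 31, 2274: 365 days.
October 31, 2274 → October 31, 2275: 365 days.
October 31, 2275 → October 31, 2276: 366 days (2276 is a leap year).
October 2276: 31 − 31 = 0 days remain.
Then November (30): 30 days.
December 1–4, 2276: 4 days.
Residual: 34 days.
Total: 1861 days.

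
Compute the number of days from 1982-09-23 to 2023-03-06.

Day-of-year of September 23, 1982: 266.
Day-of-year of March 6, 2023: 65.
1982 has 365 days, so 365 − 266 = 99 days remain in 1982.
Full years 1983–2022: 30 common + 10 leap = 30×365 + 10×366 = 14610 days.
Total: 99 + 14610 + 65 = 14774 days.

14774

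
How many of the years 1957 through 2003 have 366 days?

Years divisible by 4 in [1957, 2003]: 1960, 1964, 1968, 1972, 1976, 1980, 1984, 1988, 1992, 1996, 2000.
2000 is divisible by 400, so still leap.
No century exceptions apply. Count: 11.

11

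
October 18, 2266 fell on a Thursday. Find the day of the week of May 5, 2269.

Wednesday

October 18, 2266 → October 18, 2267: 365 days.
October 18, 2267 → October 18, 2268: 366 days (2268 is a leap year).
October 2268: 31 − 18 = 13 days remain.
Then November (30), December (31), January (31), February 2269 (28), March (31), April (30): 30 + 31 + 31 + 28 + 31 + 30 = 181 days.
May 1–5, 2269: 5 days.
Residual: 199 days.
Total: 930 days.
930 mod 7 = 6, so 6 days after Thursday is Wednesday.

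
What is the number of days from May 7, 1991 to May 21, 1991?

Within May 1991: 21 − 7 = 14 days.

14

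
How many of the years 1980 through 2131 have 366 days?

37

Years divisible by 4: 1980, 1984, …, 2128 — 38 in all.
Of these, 2100 is divisible by 100 but not 400, so not leap.
2000 is divisible by 400, so still leap.
Leap years: 38 − 1 = 37.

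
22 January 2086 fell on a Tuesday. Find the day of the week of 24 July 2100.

Day-of-year of January 22, 2086: 22.
Day-of-year of July 24, 2100: 205.
2086 has 365 days, so 365 − 22 = 343 days remain in 2086.
Full years 2087–2099: 10 common + 3 leap = 10×365 + 3×366 = 4748 days.
Total: 343 + 4748 + 205 = 5296 days.
5296 mod 7 = 4, so 4 days after Tuesday is Saturday.

Saturday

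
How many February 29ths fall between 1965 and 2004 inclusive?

Years divisible by 4 in [1965, 2004]: 1968, 1972, 1976, 1980, 1984, 1988, 1992, 1996, 2000, 2004.
2000 is divisible by 400, so still leap.
No century exceptions apply. Count: 10.

10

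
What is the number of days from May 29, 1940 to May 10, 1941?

May 1940: 31 − 29 = 2 days remain.
Then 11 full months totalling 334 days.
May 1–10, 1941: 10 days.
Residual: 346 days.
Total: 346 days.

346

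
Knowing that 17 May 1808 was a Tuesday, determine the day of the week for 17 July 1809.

Monday

May 1808: 31 − 17 = 14 days remain.
Then 13 full months totalling 395 days.
July 1–17, 1809: 17 days.
Total: 14 + 395 + 17 = 426 days.
426 mod 7 = 6, so 6 days after Tuesday is Monday.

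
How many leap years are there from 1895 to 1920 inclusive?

6

Years divisible by 4 in [1895, 1920]: 1896, 1900, 1904, 1908, 1912, 1916, 1920.
Of these, 1900 is divisible by 100 but not 400, so not leap.
Leap years: 7 − 1 = 6.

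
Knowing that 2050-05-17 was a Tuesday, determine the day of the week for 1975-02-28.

Friday

Count forward from the earlier date (February 28, 1975) to the later (May 17, 2050):
Day-of-year of February 28, 1975: 59.
Day-of-year of May 17, 2050: 137.
1975 has 365 days, so 365 − 59 = 306 days remain in 1975.
Full years 1976–2049: 55 common + 19 leap = 55×365 + 19×366 = 27029 days.
Total: 306 + 27029 + 137 = 27472 days.
27472 mod 7 = 4, so 4 days before Tuesday is Friday.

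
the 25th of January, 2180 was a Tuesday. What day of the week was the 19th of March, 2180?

Sunday

January 2180: 31 − 25 = 6 days remain.
Then February 2180 (29): 29 days.
March 1–19, 2180: 19 days.
Total: 6 + 29 + 19 = 54 days.
54 mod 7 = 5, so 5 days after Tuesday is Sunday.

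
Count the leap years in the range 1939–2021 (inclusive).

21

Years divisible by 4: 1940, 1944, …, 2020 — 21 in all.
2000 is divisible by 400, so still leap.
No century exceptions apply. Count: 21.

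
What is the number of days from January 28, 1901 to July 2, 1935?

Day-of-year of January 28, 1901: 28.
Day-of-year of July 2, 1935: 183.
1901 has 365 days, so 365 − 28 = 337 days remain in 1901.
Full years 1902–1934: 25 common + 8 leap = 25×365 + 8×366 = 12053 days.
Total: 337 + 12053 + 183 = 12573 days.

12573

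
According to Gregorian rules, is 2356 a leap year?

2356 is a leap year.

Yes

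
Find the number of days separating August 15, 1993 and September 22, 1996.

Day-of-year of August 15, 1993: 227.
Day-of-year of September 22, 1996: 266.
1993 has 365 days, so 365 − 227 = 138 days remain in 1993.
Full years: 1994: 365; 1995: 365. Sum = 730.
Total: 138 + 730 + 266 = 1134 days.

1134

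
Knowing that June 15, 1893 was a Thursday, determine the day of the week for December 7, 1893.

Thursday

June 1893: 30 − 15 = 15 days remain.
Then July (31), August (31), September (30), October (31), November (30): 31 + 31 + 30 + 31 + 30 = 153 days.
December 1–7, 1893: 7 days.
Total: 15 + 153 + 7 = 175 days.
175 is a multiple of 7, so December 7, 1893 falls on the same weekday: Thursday.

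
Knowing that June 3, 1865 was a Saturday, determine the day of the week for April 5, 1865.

Count forward from the earlier date (April 5, 1865) to the later (June 3, 1865):
April 1865: 30 − 5 = 25 days remain.
Then May (31): 31 days.
June 1–3, 1865: 3 days.
Total: 25 + 31 + 3 = 59 days.
59 mod 7 = 3, so 3 days before Saturday is Wednesday.

Wednesday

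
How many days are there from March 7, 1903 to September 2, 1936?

12233

Day-of-year of March 7, 1903: 66.
Day-of-year of September 2, 1936: 246.
1903 has 365 days, so 365 − 66 = 299 days remain in 1903.
Full years 1904–1935: 24 common + 8 leap = 24×365 + 8×366 = 11688 days.
Total: 299 + 11688 + 246 = 12233 days.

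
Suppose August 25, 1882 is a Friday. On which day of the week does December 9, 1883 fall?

Sunday

Day-of-year of August 25, 1882: 237.
Day-of-year of December 9, 1883: 343.
1882 has 365 days, so 365 − 237 = 128 days remain in 1882.
Total: 128 + 343 = 471 days.
471 mod 7 = 2, so 2 days after Friday is Sunday.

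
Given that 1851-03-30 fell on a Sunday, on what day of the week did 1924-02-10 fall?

From March 30, 1851 to March 30, 1923: 72 years, of which 17 contain a Feb 29 — 55×365 + 17×366 = 26297 days.
(1900 is not a leap year (divisible by 100 but not 400).)
March 1923: 31 − 30 = 1 day remains.
Then 10 full months totalling 306 days.
February 1–10, 1924: 10 days (1924 is a leap year).
Residual: 317 days.
Total: 26614 days.
26614 is a multiple of 7, so 1924-02-10 falls on the same weekday: Sunday.

Sunday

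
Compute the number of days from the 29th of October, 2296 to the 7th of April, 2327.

11116

Day-of-year of October 29, 2296: 303.
Day-of-year of April 7, 2327: 97.
2296 has 366 days, so 366 − 303 = 63 days remain in 2296.
Full years 2297–2326: 24 common + 6 leap = 24×365 + 6×366 = 10956 days.
Total: 63 + 10956 + 97 = 11116 days.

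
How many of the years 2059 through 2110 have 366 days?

Years divisible by 4: 2060, 2064, …, 2108 — 13 in all.
Of these, 2100 is divisible by 100 but not 400, so not leap.
Leap years: 13 − 1 = 12.

12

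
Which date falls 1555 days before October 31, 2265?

July 29, 2261

Count 1555 days before October 31, 2265:
Day-of-year of July 29, 2261: 210.
Day-of-year of October 31, 2265: 304.
2261 has 365 days, so 365 − 210 = 155 days remain in 2261.
Full years: 2262: 365; 2263: 365; 2264: 366. Sum = 1096.
Total: 155 + 1096 + 304 = 1555 days.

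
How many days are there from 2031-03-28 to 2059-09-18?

10401

From March 28, 2031 to March 28, 2059: 28 years, of which 7 contain a Feb 29 — 21×365 + 7×366 = 10227 days.
March 2059: 31 − 28 = 3 days remain.
Then April (30), May (31), June (30), July (31), August (31): 30 + 31 + 30 + 31 + 31 = 153 days.
September 1–18, 2059: 18 days.
Residual: 174 days.
Total: 10401 days.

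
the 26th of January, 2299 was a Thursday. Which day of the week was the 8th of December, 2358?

Day-of-year of January 26, 2299: 26.
Day-of-year of December 8, 2358: 342.
2299 has 365 days, so 365 − 26 = 339 days remain in 2299.
Full years 2300–2357: 44 common + 14 leap = 44×365 + 14×366 = 21184 days.
Total: 339 + 21184 + 342 = 21865 days.
21865 mod 7 = 4, so 4 days after Thursday is Monday.

Monday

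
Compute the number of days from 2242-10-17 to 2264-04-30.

Day-of-year of October 17, 2242: 290.
Day-of-year of April 30, 2264: 121.
2242 has 365 days, so 365 − 290 = 75 days remain in 2242.
Full years 2243–2263: 16 common + 5 leap = 16×365 + 5×366 = 7670 days.
Total: 75 + 7670 + 121 = 7866 days.

7866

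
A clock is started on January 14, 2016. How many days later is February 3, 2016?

20

January 2016: 31 − 14 = 17 days remain.
February 1–3, 2016: 3 days (2016 is a leap year).
Total: 17 + 3 = 20 days.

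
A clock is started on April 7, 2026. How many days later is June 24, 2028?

809

April 7, 2026 → April 7, 2027: 365 days.
April 7, 2027 → April 7, 2028: 366 days (2028 is a leap year).
April 2028: 30 − 7 = 23 days remain.
Then May (31): 31 days.
June 1–24, 2028: 24 days.
Residual: 78 days.
Total: 809 days.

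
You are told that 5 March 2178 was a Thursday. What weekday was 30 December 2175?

Count forward from the earlier date (December 30, 2175) to the later (March 5, 2178):
Day-of-year of December 30, 2175: 364.
Day-of-year of March 5, 2178: 64.
2175 has 365 days, so 365 − 364 = 1 days remain in 2175.
Full years: 2176: 366; 2177: 365. Sum = 731.
Total: 1 + 731 + 64 = 796 days.
796 mod 7 = 5, so 5 days before Thursday is Saturday.

Saturday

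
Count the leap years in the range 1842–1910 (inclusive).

Years divisible by 4: 1844, 1848, …, 1908 — 17 in all.
Of these, 1900 is divisible by 100 but not 400, so not leap.
Leap years: 17 − 1 = 16.

16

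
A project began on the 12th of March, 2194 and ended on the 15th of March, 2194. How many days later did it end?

3

Within March 2194: 15 − 12 = 3 days.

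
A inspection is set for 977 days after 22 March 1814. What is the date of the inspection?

23 November 1816

Count 977 days after March 22, 1814:
Day-of-year of March 22, 1814: 81.
Day-of-year of November 23, 1816: 328.
1814 has 365 days, so 365 − 81 = 284 days remain in 1814.
Full years: 1815: 365. Sum = 365.
Total: 284 + 365 + 328 = 977 days.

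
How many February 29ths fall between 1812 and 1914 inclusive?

Years divisible by 4: 1812, 1816, …, 1912 — 26 in all.
Of these, 1900 is divisible by 100 but not 400, so not leap.
Leap years: 26 − 1 = 25.

25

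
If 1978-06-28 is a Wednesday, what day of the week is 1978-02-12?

Count forward from the earlier date (February 12, 1978) to the later (June 28, 1978):
February 1978: 28 − 12 = 16 days remain (1978 is not a leap year, so February has 28 days).
Then March (31), April (30), May (31): 31 + 30 + 31 = 92 days.
June 1–28, 1978: 28 days.
Total: 16 + 92 + 28 = 136 days.
136 mod 7 = 3, so 3 days before Wednesday is Sunday.

Sunday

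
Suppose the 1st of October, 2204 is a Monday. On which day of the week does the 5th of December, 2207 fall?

Saturday

October 1, 2204 → October 1, 2205: 365 days.
October 1, 2205 → October 1, 2206: 365 days.
October 1, 2206 → October 1, 2207: 365 days.
October 2207: 31 − 1 = 30 days remain.
Then November (30): 30 days.
December 1–5, 2207: 5 days.
Residual: 65 days.
Total: 1160 days.
1160 mod 7 = 5, so 5 days after Monday is Saturday.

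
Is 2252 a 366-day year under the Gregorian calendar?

2252 is a leap year.

Yes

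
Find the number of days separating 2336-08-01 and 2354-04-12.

From August 1, 2336 to August 1, 2353: 17 years, of which 4 contain a Feb 29 — 13×365 + 4×366 = 6209 days.
August 2353: 31 − 1 = 30 days remain.
Then September (30), October (31), November (30), December (31), January (31), February 2354 (28), March (31): 30 + 31 + 30 + 31 + 31 + 28 + 31 = 212 days.
April 1–12, 2354: 12 days.
Residual: 254 days.
Total: 6463 days.

6463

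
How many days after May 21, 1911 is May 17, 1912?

May 1911: 31 − 21 = 10 days remain.
Then 11 full months totalling 335 days.
May 1–17, 1912: 17 days.
Residual: 362 days.
Total: 362 days.

362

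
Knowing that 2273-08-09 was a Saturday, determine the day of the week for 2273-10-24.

Friday

August 2273: 31 − 9 = 22 days remain.
Then September (30): 30 days.
October 1–24, 2273: 24 days.
Total: 22 + 30 + 24 = 76 days.
76 mod 7 = 6, so 6 days after Saturday is Friday.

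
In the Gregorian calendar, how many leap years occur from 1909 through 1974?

16

Years divisible by 4: 1912, 1916, …, 1972 — 16 in all.
No century exceptions apply. Count: 16.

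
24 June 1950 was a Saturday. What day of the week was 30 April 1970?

Thursday

Day-of-year of June 24, 1950: 175.
Day-of-year of April 30, 1970: 120.
1950 has 365 days, so 365 − 175 = 190 days remain in 1950.
Full years 1951–1969: 14 common + 5 leap = 14×365 + 5×366 = 6940 days.
Total: 190 + 6940 + 120 = 7250 days.
7250 mod 7 = 5, so 5 days after Saturday is Thursday.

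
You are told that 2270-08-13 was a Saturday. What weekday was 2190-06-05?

Count forward from the earlier date (June 5, 2190) to the later (August 13, 2270):
From June 5, 2190 to June 5, 2270: 80 years, of which 19 contain a Feb 29 — 61×365 + 19×366 = 29219 days.
(2200 is not a leap year (divisible by 100 but not 400).)
June 2270: 30 − 5 = 25 days remain.
Then July (31): 31 days.
August 1–13, 2270: 13 days.
Residual: 69 days.
Total: 29288 days.
29288 is a multiple of 7, so 2190-06-05 falls on the same weekday: Saturday.

Saturday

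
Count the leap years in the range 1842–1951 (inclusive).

26

Years divisible by 4: 1844, 1848, …, 1948 — 27 in all.
Of these, 1900 is divisible by 100 but not 400, so not leap.
Leap years: 27 − 1 = 26.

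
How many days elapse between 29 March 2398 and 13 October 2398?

198

March 2398: 31 − 29 = 2 days remain.
Then April (30), May (31), June (30), July (31), August (31), September (30): 30 + 31 + 30 + 31 + 31 + 30 = 183 days.
October 1–13, 2398: 13 days.
Total: 2 + 183 + 13 = 198 days.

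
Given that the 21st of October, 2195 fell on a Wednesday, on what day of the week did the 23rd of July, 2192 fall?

Monday

Count forward from the earlier date (July 23, 2192) to the later (October 21, 2195):
Day-of-year of July 23, 2192: 205.
Day-of-year of October 21, 2195: 294.
2192 has 366 days, so 366 − 205 = 161 days remain in 2192.
Full years: 2193: 365; 2194: 365. Sum = 730.
Total: 161 + 730 + 294 = 1185 days.
1185 mod 7 = 2, so 2 days before Wednesday is Monday.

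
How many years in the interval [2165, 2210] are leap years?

Years divisible by 4 in [2165, 2210]: 2168, 2172, 2176, 2180, 2184, 2188, 2192, 2196, 2200, 2204, 2208.
Of these, 2200 is divisible by 100 but not 400, so not leap.
Leap years: 11 − 1 = 10.

10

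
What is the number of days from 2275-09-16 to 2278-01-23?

860

Day-of-year of September 16, 2275: 259.
Day-of-year of January 23, 2278: 23.
2275 has 365 days, so 365 − 259 = 106 days remain in 2275.
Full years: 2276: 366; 2277: 365. Sum = 731.
Total: 106 + 731 + 23 = 860 days.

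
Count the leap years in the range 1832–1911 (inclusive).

19

Years divisible by 4: 1832, 1836, …, 1908 — 20 in all.
Of these, 1900 is divisible by 100 but not 400, so not leap.
Leap years: 20 − 1 = 19.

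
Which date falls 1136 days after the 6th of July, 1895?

the 15th of August, 1898

Count 1136 days after July 6, 1895:
Day-of-year of July 6, 1895: 187.
Day-of-year of August 15, 1898: 227.
1895 has 365 days, so 365 − 187 = 178 days remain in 1895.
Full years: 1896: 366; 1897: 365. Sum = 731.
Total: 178 + 731 + 227 = 1136 days.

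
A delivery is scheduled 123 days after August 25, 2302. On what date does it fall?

December 26, 2302

Count 123 days after August 25, 2302:
August 2302: 31 − 25 = 6 days remain.
Then September (30), October (31), November (30): 30 + 31 + 30 = 91 days.
December 1–26, 2302: 26 days.
Total: 6 + 91 + 26 = 123 days.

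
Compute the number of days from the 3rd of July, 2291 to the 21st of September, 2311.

From July 3, 2291 to July 3, 2311: 20 years, of which 4 contain a Feb 29 — 16×365 + 4×366 = 7304 days.
(2300 is not a leap year (divisible by 100 but not 400).)
July 2311: 31 − 3 = 28 days remain.
Then August (31): 31 days.
September 1–21, 2311: 21 days.
Residual: 80 days.
Total: 7384 days.

7384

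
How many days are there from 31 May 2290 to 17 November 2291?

May 31, 2290 → May 31, 2291: 365 days.
May 2291: 31 − 31 = 0 days remain.
Then June (30), July (31), August (31), September (30), October (31): 30 + 31 + 31 + 30 + 31 = 153 days.
November 1–17, 2291: 17 days.
Residual: 170 days.
Total: 535 days.

535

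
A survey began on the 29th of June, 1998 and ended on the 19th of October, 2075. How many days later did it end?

From June 29, 1998 to June 29, 2075: 77 years, of which 19 contain a Feb 29 — 58×365 + 19×366 = 28124 days.
(2000 is a leap year (divisible by 400).)
June 2075: 30 − 29 = 1 day remains.
Then July (31), August (31), September (30): 31 + 31 + 30 = 92 days.
October 1–19, 2075: 19 days.
Residual: 112 days.
Total: 28236 days.

28236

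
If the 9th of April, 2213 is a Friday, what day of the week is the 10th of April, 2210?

Count forward from the earlier date (April 10, 2210) to the later (April 9, 2213):
April 10, 2210 → April 10, 2211: 365 days.
April 10, 2211 → April 10, 2212: 366 days (2212 is a leap year).
April 2212: 30 − 10 = 20 days remain.
Then 11 full months totalling 335 days.
April 1–9, 2213: 9 days.
Residual: 364 days.
Total: 1095 days.
1095 mod 7 = 3, so 3 days before Friday is Tuesday.

Tuesday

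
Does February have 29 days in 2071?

2071 is not a leap year.

No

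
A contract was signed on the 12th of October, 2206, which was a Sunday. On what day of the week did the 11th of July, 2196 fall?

Monday

Count forward from the earlier date (July 11, 2196) to the later (October 12, 2206):
Day-of-year of July 11, 2196: 193.
Day-of-year of October 12, 2206: 285.
2196 has 366 days, so 366 − 193 = 173 days remain in 2196.
Full years 2197–2205: 8 common + 1 leap = 8×365 + 1×366 = 3286 days.
Total: 173 + 3286 + 285 = 3744 days.
3744 mod 7 = 6, so 6 days before Sunday is Monday.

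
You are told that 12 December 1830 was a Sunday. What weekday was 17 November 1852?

Wednesday

From December 12, 1830 to December 12, 1851: 21 years, of which 5 contain a Feb 29 — 16×365 + 5×366 = 7670 days.
December 1851: 31 − 12 = 19 days remain.
Then 10 full months totalling 305 days.
November 1–17, 1852: 17 days.
Residual: 341 days.
Total: 8011 days.
8011 mod 7 = 3, so 3 days after Sunday is Wednesday.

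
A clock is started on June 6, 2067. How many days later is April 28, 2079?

Day-of-year of June 6, 2067: 157.
Day-of-year of April 28, 2079: 118.
2067 has 365 days, so 365 − 157 = 208 days remain in 2067.
Full years 2068–2078: 8 common + 3 leap = 8×365 + 3×366 = 4018 days.
Total: 208 + 4018 + 118 = 4344 days.

4344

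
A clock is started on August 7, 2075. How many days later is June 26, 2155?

29177

Day-of-year of August 7, 2075: 219.
Day-of-year of June 26, 2155: 177.
2075 has 365 days, so 365 − 219 = 146 days remain in 2075.
Full years 2076–2154: 60 common + 19 leap = 60×365 + 19×366 = 28854 days.
Total: 146 + 28854 + 177 = 29177 days.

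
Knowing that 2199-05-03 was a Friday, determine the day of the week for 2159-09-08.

Saturday

Count forward from the earlier date (September 8, 2159) to the later (May 3, 2199):
From September 8, 2159 to September 8, 2198: 39 years, of which 10 contain a Feb 29 — 29×365 + 10×366 = 14245 days.
September 2198: 30 − 8 = 22 days remain.
Then October (31), November (30), December (31), January (31), February 2199 (28), March (31), April (30): 31 + 30 + 31 + 31 + 28 + 31 + 30 = 212 days.
May 1–3, 2199: 3 days.
Residual: 237 days.
Total: 14482 days.
14482 mod 7 = 6, so 6 days before Friday is Saturday.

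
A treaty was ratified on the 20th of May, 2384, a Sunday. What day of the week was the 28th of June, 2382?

Count forward from the earlier date (June 28, 2382) to the later (May 20, 2384):
Day-of-year of June 28, 2382: 179.
Day-of-year of May 20, 2384: 141.
2382 has 365 days, so 365 − 179 = 186 days remain in 2382.
Full years: 2383: 365. Sum = 365.
Total: 186 + 365 + 141 = 692 days.
692 mod 7 = 6, so 6 days before Sunday is Monday.

Monday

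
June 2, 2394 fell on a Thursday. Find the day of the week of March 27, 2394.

Sunday

Count forward from the earlier date (March 27, 2394) to the later (June 2, 2394):
March 2394: 31 − 27 = 4 days remain.
Then April (30), May (31): 30 + 31 = 61 days.
June 1–2, 2394: 2 days.
Total: 4 + 61 + 2 = 67 days.
67 mod 7 = 4, so 4 days before Thursday is Sunday.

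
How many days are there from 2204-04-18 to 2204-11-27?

223

April 2204: 30 − 18 = 12 days remain.
Then May (31), June (30), July (31), August (31), September (30), October (31): 31 + 30 + 31 + 31 + 30 + 31 = 184 days.
November 1–27, 2204: 27 days.
Total: 12 + 184 + 27 = 223 days.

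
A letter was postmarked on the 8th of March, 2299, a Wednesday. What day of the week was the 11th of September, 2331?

From March 8, 2299 to March 8, 2331: 32 years, of which 7 contain a Feb 29 — 25×365 + 7×366 = 11687 days.
(2300 is not a leap year (divisible by 100 but not 400).)
March 2331: 31 − 8 = 23 days remain.
Then April (30), May (31), June (30), July (31), August (31): 30 + 31 + 30 + 31 + 31 = 153 days.
September 1–11, 2331: 11 days.
Residual: 187 days.
Total: 11874 days.
11874 mod 7 = 2, so 2 days after Wednesday is Friday.

Friday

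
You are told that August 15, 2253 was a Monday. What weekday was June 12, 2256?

Thursday

August 15, 2253 → August 15, 2254: 365 days.
August 15, 2254 → August 15, 2255: 365 days.
August 2255: 31 − 15 = 16 days remain.
Then 9 full months totalling 274 days.
June 1–12, 2256: 12 days.
Residual: 302 days.
Total: 1032 days.
1032 mod 7 = 3, so 3 days after Monday is Thursday.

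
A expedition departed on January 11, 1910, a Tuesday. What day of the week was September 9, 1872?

Count forward from the earlier date (September 9, 1872) to the later (January 11, 1910):
Day-of-year of September 9, 1872: 253.
Day-of-year of January 11, 1910: 11.
1872 has 366 days, so 366 − 253 = 113 days remain in 1872.
Full years 1873–1909: 29 common + 8 leap = 29×365 + 8×366 = 13513 days.
Total: 113 + 13513 + 11 = 13637 days.
13637 mod 7 = 1, so 1 day before Tuesday is Monday.

Monday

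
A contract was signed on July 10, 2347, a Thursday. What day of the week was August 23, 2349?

Tuesday

July 10, 2347 → July 10, 2348: 366 days (2348 is a leap year).
July 10, 2348 → July 10, 2349: 365 days.
July 2349: 31 − 10 = 21 days remain.
August 1–23, 2349: 23 days.
Residual: 44 days.
Total: 775 days.
775 mod 7 = 5, so 5 days after Thursday is Tuesday.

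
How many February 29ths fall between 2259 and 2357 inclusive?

Years divisible by 4: 2260, 2264, …, 2356 — 25 in all.
Of these, 2300 is divisible by 100 but not 400, so not leap.
Leap years: 25 − 1 = 24.

24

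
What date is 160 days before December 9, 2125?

July 2, 2125

Count 160 days before December 9, 2125:
July 2125: 31 − 2 = 29 days remain.
Then August (31), September (30), October (31), November (30): 31 + 30 + 31 + 30 = 122 days.
December 1–9, 2125: 9 days.
Total: 29 + 122 + 9 = 160 days.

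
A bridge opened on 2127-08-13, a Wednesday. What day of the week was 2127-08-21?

Thursday

Within August 2127: 21 − 13 = 8 days.
8 mod 7 = 1, so 1 day after Wednesday is Thursday.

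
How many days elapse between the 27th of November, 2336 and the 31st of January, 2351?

5178

Day-of-year of November 27, 2336: 332.
Day-of-year of January 31, 2351: 31.
2336 has 366 days, so 366 − 332 = 34 days remain in 2336.
Full years 2337–2350: 11 common + 3 leap = 11×365 + 3×366 = 5113 days.
Total: 34 + 5113 + 31 = 5178 days.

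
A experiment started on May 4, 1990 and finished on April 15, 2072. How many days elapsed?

Day-of-year of May 4, 1990: 124.
Day-of-year of April 15, 2072: 106.
1990 has 365 days, so 365 − 124 = 241 days remain in 1990.
Full years 1991–2071: 61 common + 20 leap = 61×365 + 20×366 = 29585 days.
Total: 241 + 29585 + 106 = 29932 days.

29932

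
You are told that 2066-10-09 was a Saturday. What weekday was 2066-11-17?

Wednesday

October 2066: 31 − 9 = 22 days remain.
November 1–17, 2066: 17 days.
Total: 22 + 17 = 39 days.
39 mod 7 = 4, so 4 days after Saturday is Wednesday.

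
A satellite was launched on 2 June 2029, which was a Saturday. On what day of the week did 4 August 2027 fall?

Count forward from the earlier date (August 4, 2027) to the later (June 2, 2029):
August 2027: 31 − 4 = 27 days remain.
Then 21 full months totalling 639 days.
June 1–2, 2029: 2 days.
Total: 27 + 639 + 2 = 668 days.
668 mod 7 = 3, so 3 days before Saturday is Wednesday.

Wednesday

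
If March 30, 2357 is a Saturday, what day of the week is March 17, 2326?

Count forward from the earlier date (March 17, 2326) to the later (March 30, 2357):
From March 17, 2326 to March 17, 2357: 31 years, of which 8 contain a Feb 29 — 23×365 + 8×366 = 11323 days.
Within March 2357: 30 − 17 = 13 days.
Total: 11336 days.
11336 mod 7 = 3, so 3 days before Saturday is Wednesday.

Wednesday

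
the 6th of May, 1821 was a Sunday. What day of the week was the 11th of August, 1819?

Wednesday

Count forward from the earlier date (August 11, 1819) to the later (May 6, 1821):
August 11, 1819 → August 11, 1820: 366 days (1820 is a leap year).
August 1820: 31 − 11 = 20 days remain.
Then September (30), October (31), November (30), December (31), January (31), February 1821 (28), March (31), April (30): 30 + 31 + 30 + 31 + 31 + 28 + 31 + 30 = 242 days.
May 1–6, 1821: 6 days.
Residual: 268 days.
Total: 634 days.
634 mod 7 = 4, so 4 days before Sunday is Wednesday.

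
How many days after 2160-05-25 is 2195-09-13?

Day-of-year of May 25, 2160: 146.
Day-of-year of September 13, 2195: 256.
2160 has 366 days, so 366 − 146 = 220 days remain in 2160.
Full years 2161–2194: 26 common + 8 leap = 26×365 + 8×366 = 12418 days.
Total: 220 + 12418 + 256 = 12894 days.

12894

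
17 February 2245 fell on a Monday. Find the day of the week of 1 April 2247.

Thursday

February 2245: 28 − 17 = 11 days remain (2245 is not a leap year, so February has 28 days).
Then 25 full months totalling 761 days.
April 1, 2247: 1 day.
Total: 11 + 761 + 1 = 773 days.
773 mod 7 = 3, so 3 days after Monday is Thursday.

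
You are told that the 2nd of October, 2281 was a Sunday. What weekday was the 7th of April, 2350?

From October 2, 2281 to October 2, 2349: 68 years, of which 16 contain a Feb 29 — 52×365 + 16×366 = 24836 days.
(2300 is not a leap year (divisible by 100 but not 400).)
October 2349: 31 − 2 = 29 days remain.
Then November (30), December (31), January (31), February 2350 (28), March (31): 30 + 31 + 31 + 28 + 31 = 151 days.
April 1–7, 2350: 7 days.
Residual: 187 days.
Total: 25023 days.
25023 mod 7 = 5, so 5 days after Sunday is Friday.

Friday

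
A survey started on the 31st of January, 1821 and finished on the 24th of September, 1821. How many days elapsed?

January 1821: 31 − 31 = 0 days remain.
Then February 1821 (28), March (31), April (30), May (31), June (30), July (31), August (31): 28 + 31 + 30 + 31 + 30 + 31 + 31 = 212 days.
September 1–24, 1821: 24 days.
Total: 0 + 212 + 24 = 236 days.

236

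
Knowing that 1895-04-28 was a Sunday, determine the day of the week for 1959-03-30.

Day-of-year of April 28, 1895: 118.
Day-of-year of March 30, 1959: 89.
1895 has 365 days, so 365 − 118 = 247 days remain in 1895.
Full years 1896–1958: 48 common + 15 leap = 48×365 + 15×366 = 23010 days.
Total: 247 + 23010 + 89 = 23346 days.
23346 mod 7 = 1, so 1 day after Sunday is Monday.

Monday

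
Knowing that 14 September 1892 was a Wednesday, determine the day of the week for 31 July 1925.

Friday

From September 14, 1892 to September 14, 1924: 32 years, of which 7 contain a Feb 29 — 25×365 + 7×366 = 11687 days.
(1900 is not a leap year (divisible by 100 but not 400).)
September 1924: 30 − 14 = 16 days remain.
Then 9 full months totalling 273 days.
July 1–31, 1925: 31 days.
Residual: 320 days.
Total: 12007 days.
12007 mod 7 = 2, so 2 days after Wednesday is Friday.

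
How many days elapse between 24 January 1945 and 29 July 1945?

January 1945: 31 − 24 = 7 days remain.
Then February 1945 (28), March (31), April (30), May (31), June (30): 28 + 31 + 30 + 31 + 30 = 150 days.
July 1–29, 1945: 29 days.
Total: 7 + 150 + 29 = 186 days.

186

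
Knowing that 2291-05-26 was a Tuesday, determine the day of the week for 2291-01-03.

Count forward from the earlier date (January 3, 2291) to the later (May 26, 2291):
January 2291: 31 − 3 = 28 days remain.
Then February 2291 (28), March (31), April (30): 28 + 31 + 30 = 89 days.
May 1–26, 2291: 26 days.
Total: 28 + 89 + 26 = 143 days.
143 mod 7 = 3, so 3 days before Tuesday is Saturday.

Saturday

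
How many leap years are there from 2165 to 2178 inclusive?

Years divisible by 4 in [2165, 2178]: 2168, 2172, 2176.
No century exceptions apply. Count: 3.

3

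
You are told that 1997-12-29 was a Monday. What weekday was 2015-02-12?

Day-of-year of December 29, 1997: 363.
Day-of-year of February 12, 2015: 43.
1997 has 365 days, so 365 − 363 = 2 days remain in 1997.
Full years 1998–2014: 13 common + 4 leap = 13×365 + 4×366 = 6209 days.
Total: 2 + 6209 + 43 = 6254 days.
6254 mod 7 = 3, so 3 days after Monday is Thursday.

Thursday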